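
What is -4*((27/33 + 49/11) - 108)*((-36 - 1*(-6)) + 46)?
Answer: 72320/11 ≈ 6574.5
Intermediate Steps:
-4*((27/33 + 49/11) - 108)*((-36 - 1*(-6)) + 46) = -4*((27*(1/33) + 49*(1/11)) - 108)*((-36 + 6) + 46) = -4*((9/11 + 49/11) - 108)*(-30 + 46) = -4*(58/11 - 108)*16 = -(-4520)*16/11 = -4*(-18080/11) = 72320/11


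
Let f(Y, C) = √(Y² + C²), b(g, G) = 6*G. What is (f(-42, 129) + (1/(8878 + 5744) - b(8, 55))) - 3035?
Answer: -49203029/14622 + 3*√2045 ≈ -3229.3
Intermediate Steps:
f(Y, C) = √(C² + Y²)
(f(-42, 129) + (1/(8878 + 5744) - b(8, 55))) - 3035 = (√(129² + (-42)²) + (1/(8878 + 5744) - 6*55)) - 3035 = (√(16641 + 1764) + (1/14622 - 1*330)) - 3035 = (√18405 + (1/14622 - 330)) - 3035 = (3*√2045 - 4825259/14622) - 3035 = (-4825259/14622 + 3*√2045) - 3035 = -49203029/14622 + 3*√2045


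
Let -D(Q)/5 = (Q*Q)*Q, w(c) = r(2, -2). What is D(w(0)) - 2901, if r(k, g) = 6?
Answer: -3981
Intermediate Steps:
w(c) = 6
D(Q) = -5*Q³ (D(Q) = -5*Q*Q*Q = -5*Q²*Q = -5*Q³)
D(w(0)) - 2901 = -5*6³ - 2901 = -5*216 - 2901 = -1080 - 2901 = -3981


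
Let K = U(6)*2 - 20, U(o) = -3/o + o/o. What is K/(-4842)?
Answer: 19/4842 ≈ 0.0039240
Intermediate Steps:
U(o) = 1 - 3/o (U(o) = -3/o + 1 = 1 - 3/o)
K = -19 (K = ((-3 + 6)/6)*2 - 20 = ((⅙)*3)*2 - 20 = (½)*2 - 20 = 1 - 20 = -19)
K/(-4842) = -19/(-4842) = -19*(-1/4842) = 19/4842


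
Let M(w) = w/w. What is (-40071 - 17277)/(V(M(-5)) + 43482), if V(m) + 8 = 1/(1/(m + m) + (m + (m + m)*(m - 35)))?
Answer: -1906821/1445510 ≈ -1.3191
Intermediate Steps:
M(w) = 1
V(m) = -8 + 1/(m + 1/(2*m) + 2*m*(-35 + m)) (V(m) = -8 + 1/(1/(m + m) + (m + (m + m)*(m - 35))) = -8 + 1/(1/(2*m) + (m + (2*m)*(-35 + m))) = -8 + 1/(1/(2*m) + (m + 2*m*(-35 + m))) = -8 + 1/(m + 1/(2*m) + 2*m*(-35 + m)))
(-40071 - 17277)/(V(M(-5)) + 43482) = (-40071 - 17277)/(2*(-4 + 1 - 16*1³ + 552*1²)/(1 - 138*1² + 4*1³) + 43482) = -57348/(2*(-4 + 1 - 16*1 + 552*1)/(1 - 138*1 + 4*1) + 43482) = -57348/(2*(-4 + 1 - 16 + 552)/(1 - 138 + 4) + 43482) = -57348/(2*533/(-133) + 43482) = -57348/(2*(-1/133)*533 + 43482) = -57348/(-1066/133 + 43482) = -57348/5782040/133 = -57348*133/5782040 = -1906821/1445510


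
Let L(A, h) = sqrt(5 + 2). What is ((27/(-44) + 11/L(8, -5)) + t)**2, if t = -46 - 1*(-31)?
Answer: 3538039/13552 - 687*sqrt(7)/14 ≈ 131.24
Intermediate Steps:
L(A, h) = sqrt(7)
t = -15 (t = -46 + 31 = -15)
((27/(-44) + 11/L(8, -5)) + t)**2 = ((27/(-44) + 11/(sqrt(7))) - 15)**2 = ((27*(-1/44) + 11*(sqrt(7)/7)) - 15)**2 = ((-27/44 + 11*sqrt(7)/7) - 15)**2 = (-687/44 + 11*sqrt(7)/7)**2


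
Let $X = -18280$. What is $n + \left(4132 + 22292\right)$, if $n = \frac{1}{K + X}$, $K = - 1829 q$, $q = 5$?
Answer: $\frac{724678199}{27425} \approx 26424.0$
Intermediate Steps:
$K = -9145$ ($K = \left(-1829\right) 5 = -9145$)
$n = - \frac{1}{27425}$ ($n = \frac{1}{-9145 - 18280} = \frac{1}{-27425} = - \frac{1}{27425} \approx -3.6463 \cdot 10^{-5}$)
$n + \left(4132 + 22292\right) = - \frac{1}{27425} + \left(4132 + 22292\right) = - \frac{1}{27425} + 26424 = \frac{724678199}{27425}$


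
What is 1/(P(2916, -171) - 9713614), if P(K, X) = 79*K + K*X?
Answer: -1/9981886 ≈ -1.0018e-7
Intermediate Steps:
1/(P(2916, -171) - 9713614) = 1/(2916*(79 - 171) - 9713614) = 1/(2916*(-92) - 9713614) = 1/(-268272 - 9713614) = 1/(-9981886) = -1/9981886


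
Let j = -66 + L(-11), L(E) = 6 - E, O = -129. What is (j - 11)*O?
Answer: 7740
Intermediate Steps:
j = -49 (j = -66 + (6 - 1*(-11)) = -66 + (6 + 11) = -66 + 17 = -49)
(j - 11)*O = (-49 - 11)*(-129) = -60*(-129) = 7740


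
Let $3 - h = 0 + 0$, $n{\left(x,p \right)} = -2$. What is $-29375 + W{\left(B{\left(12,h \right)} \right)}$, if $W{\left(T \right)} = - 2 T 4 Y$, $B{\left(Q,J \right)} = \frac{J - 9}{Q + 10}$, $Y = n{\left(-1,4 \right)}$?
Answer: $- \frac{323173}{11} \approx -29379.0$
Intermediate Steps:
$Y = -2$
$h = 3$ ($h = 3 - \left(0 + 0\right) = 3 - 0 = 3 + 0 = 3$)
$B{\left(Q,J \right)} = \frac{-9 + J}{10 + Q}$
$W{\left(T \right)} = 16 T$ ($W{\left(T \right)} = - 2 T 4 \left(-2\right) = - 8 T \left(-2\right) = 16 T$)
$-29375 + W{\left(B{\left(12,h \right)} \right)} = -29375 + 16 \frac{-9 + 3}{10 + 12} = -29375 + 16 \cdot \frac{1}{22} \left(-6\right) = -29375 + 16 \left(- \frac{3}{11}\right) = -29375 - \frac{48}{11} = - \frac{323173}{11}$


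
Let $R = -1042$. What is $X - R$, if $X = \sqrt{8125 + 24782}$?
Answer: $1042 + \sqrt{32907} \approx 1223.4$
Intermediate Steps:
$X = \sqrt{32907} \approx 181.4$
$X - R = \sqrt{32907} - -1042 = \sqrt{32907} + 1042 = 1042 + \sqrt{32907}$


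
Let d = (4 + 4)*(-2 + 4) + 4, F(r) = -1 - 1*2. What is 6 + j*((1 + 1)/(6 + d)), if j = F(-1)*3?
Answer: 69/13 ≈ 5.3077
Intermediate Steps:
F(r) = -3 (F(r) = -1 - 2 = -3)
d = 20 (d = 8*2 + 4 = 16 + 4 = 20)
j = -9 (j = -3*3 = -9)
6 + j*((1 + 1)/(6 + d)) = 6 - 9*(1 + 1)/(6 + 20) = 6 - 18/26 = 6 - 9*1/13 = 6 - 9/13 = 69/13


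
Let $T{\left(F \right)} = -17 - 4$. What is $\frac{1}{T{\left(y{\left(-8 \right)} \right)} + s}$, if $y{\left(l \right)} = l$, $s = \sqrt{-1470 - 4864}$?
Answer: $- \frac{21}{6775} - \frac{i \sqrt{6334}}{6775} \approx -0.0030996 - 0.011747 i$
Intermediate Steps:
$s = i \sqrt{6334}$ ($s = \sqrt{-6334} = i \sqrt{6334} \approx 79.586 i$)
$T{\left(F \right)} = -21$ ($T{\left(F \right)} = -17 - 4 = -21$)
$\frac{1}{T{\left(y{\left(-8 \right)} \right)} + s} = \frac{1}{-21 + i \sqrt{6334}}$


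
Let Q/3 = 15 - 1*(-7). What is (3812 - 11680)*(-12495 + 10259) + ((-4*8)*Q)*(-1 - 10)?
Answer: 17616080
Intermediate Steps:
Q = 66 (Q = 3*(15 - 1*(-7)) = 3*(15 + 7) = 3*22 = 66)
(3812 - 11680)*(-12495 + 10259) + ((-4*8)*Q)*(-1 - 10) = (3812 - 11680)*(-12495 + 10259) + (-4*8*66)*(-1 - 10) = -7868*(-2236) - 32*66*(-11) = 17592848 - 2112*(-11) = 17592848 + 23232 = 17616080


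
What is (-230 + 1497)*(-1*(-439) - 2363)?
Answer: -2437708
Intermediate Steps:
(-230 + 1497)*(-1*(-439) - 2363) = 1267*(439 - 2363) = 1267*(-1924) = -2437708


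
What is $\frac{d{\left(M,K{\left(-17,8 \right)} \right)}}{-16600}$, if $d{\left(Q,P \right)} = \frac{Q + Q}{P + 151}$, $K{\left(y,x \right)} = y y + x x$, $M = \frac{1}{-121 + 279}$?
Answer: $- \frac{1}{660945600} \approx -1.513 \cdot 10^{-9}$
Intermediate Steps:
$M = \frac{1}{158} \approx 0.0063291$
$K{\left(y,x \right)} = x^{2} + y^{2}$ ($K{\left(y,x \right)} = y^{2} + x^{2} = x^{2} + y^{2}$)
$d{\left(Q,P \right)} = \frac{2 Q}{151 + P}$
$\frac{d{\left(M,K{\left(-17,8 \right)} \right)}}{-16600} = \frac{2 \cdot \frac{1}{158} \frac{1}{151 + \left(8^{2} + \left(-17\right)^{2}\right)}}{-16600} = 2 \cdot \frac{1}{158} \frac{1}{151 + \left(64 + 289\right)} \left(- \frac{1}{16600}\right) = 2 \cdot \frac{1}{158} \frac{1}{151 + 353} \left(- \frac{1}{16600}\right) = 2 \cdot \frac{1}{158} \cdot \frac{1}{504} \left(- \frac{1}{16600}\right) = \frac{1}{39816} \left(- \frac{1}{16600}\right) = - \frac{1}{660945600}$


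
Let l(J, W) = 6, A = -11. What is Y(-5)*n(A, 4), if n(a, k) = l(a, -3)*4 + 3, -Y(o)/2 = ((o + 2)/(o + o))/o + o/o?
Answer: -1269/25 ≈ -50.760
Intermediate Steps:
Y(o) = -2 - (2 + o)/o**2 (Y(o) = -2*(((o + 2)/(o + o))/o + o/o) = -2*(((2 + o)/((2*o)))/o + 1) = -2*(((2 + o)*(1/(2*o)))/o + 1) = -2*(((2 + o)/(2*o))/o + 1) = -2*((2 + o)/(2*o**2) + 1) = -2*(1 + (2 + o)/(2*o**2)) = -2 - (2 + o)/o**2)
n(a, k) = 27 (n(a, k) = 6*4 + 3 = 24 + 3 = 27)
Y(-5)*n(A, 4) = (-2 - 1/(-5) - 2/(-5)**2)*27 = (-2 - 1*(-1/5) - 2*1/25)*27 = (-2 + 1/5 - 2/25)*27 = -47/25*27 = -1269/25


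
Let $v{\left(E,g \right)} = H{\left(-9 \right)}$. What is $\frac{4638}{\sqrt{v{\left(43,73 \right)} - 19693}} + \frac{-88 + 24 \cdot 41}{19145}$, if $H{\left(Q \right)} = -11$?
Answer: $\frac{128}{2735} - \frac{773 i \sqrt{4926}}{1642} \approx 0.046801 - 33.041 i$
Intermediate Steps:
$v{\left(E,g \right)} = -11$
$\frac{4638}{\sqrt{v{\left(43,73 \right)} - 19693}} + \frac{-88 + 24 \cdot 41}{19145} = \frac{4638}{\sqrt{-11 - 19693}} + \frac{-88 + 24 \cdot 41}{19145} = \frac{4638}{\sqrt{-19704}} + \left(-88 + 984\right) \frac{1}{19145} = \frac{4638}{2 i \sqrt{4926}} + 896 \cdot \frac{1}{19145} = 4638 \left(- \frac{i \sqrt{4926}}{9852}\right) + \frac{128}{2735} = - \frac{773 i \sqrt{4926}}{1642} + \frac{128}{2735} = \frac{128}{2735} - \frac{773 i \sqrt{4926}}{1642}$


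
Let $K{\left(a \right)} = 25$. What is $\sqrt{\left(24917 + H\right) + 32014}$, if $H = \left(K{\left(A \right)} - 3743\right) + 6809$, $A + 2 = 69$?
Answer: $\sqrt{60022} \approx 244.99$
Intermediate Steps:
$A = 67$ ($A = -2 + 69 = 67$)
$H = 3091$ ($H = \left(25 - 3743\right) + 6809 = -3718 + 6809 = 3091$)
$\sqrt{\left(24917 + H\right) + 32014} = \sqrt{\left(24917 + 3091\right) + 32014} = \sqrt{28008 + 32014} = \sqrt{60022}$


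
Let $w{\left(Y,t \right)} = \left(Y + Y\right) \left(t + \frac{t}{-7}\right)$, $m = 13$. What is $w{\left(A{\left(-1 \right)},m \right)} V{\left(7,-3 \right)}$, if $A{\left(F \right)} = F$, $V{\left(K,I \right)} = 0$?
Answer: $0$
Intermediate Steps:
$w{\left(Y,t \right)} = \frac{12 Y t}{7}$ ($w{\left(Y,t \right)} = 2 Y \left(t + t \left(- \frac{1}{7}\right)\right) = 2 Y \left(t - \frac{t}{7}\right) = 2 Y \frac{6 t}{7} = \frac{12 Y t}{7}$)
$w{\left(A{\left(-1 \right)},m \right)} V{\left(7,-3 \right)} = \frac{12}{7} \left(-1\right) 13 \cdot 0 = \left(- \frac{156}{7}\right) 0 = 0$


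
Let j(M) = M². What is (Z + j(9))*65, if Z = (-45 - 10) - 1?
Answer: 1625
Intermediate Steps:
Z = -56 (Z = -55 - 1 = -56)
(Z + j(9))*65 = (-56 + 9²)*65 = (-56 + 81)*65 = 25*65 = 1625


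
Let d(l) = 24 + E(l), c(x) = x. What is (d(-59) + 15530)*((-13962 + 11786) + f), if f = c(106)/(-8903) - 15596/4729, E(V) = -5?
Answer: -1426681841616726/42102287 ≈ -3.3886e+7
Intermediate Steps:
f = -139352462/42102287 (f = 106/(-8903) - 15596/4729 = 106*(-1/8903) - 15596*1/4729 = -106/8903 - 15596/4729 = -139352462/42102287 ≈ -3.3099)
d(l) = 19 (d(l) = 24 - 5 = 19)
(d(-59) + 15530)*((-13962 + 11786) + f) = (19 + 15530)*((-13962 + 11786) - 139352462/42102287) = 15549*(-2176 - 139352462/42102287) = 15549*(-91753928974/42102287) = -1426681841616726/42102287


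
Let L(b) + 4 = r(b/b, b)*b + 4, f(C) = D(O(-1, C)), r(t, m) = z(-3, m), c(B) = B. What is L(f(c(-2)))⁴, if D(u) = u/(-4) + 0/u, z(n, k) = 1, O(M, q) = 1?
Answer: 1/256 ≈ 0.0039063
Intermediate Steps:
r(t, m) = 1
D(u) = -u/4 (D(u) = u*(-¼) + 0 = -u/4 + 0 = -u/4)
f(C) = -¼ (f(C) = -¼*1 = -¼)
L(b) = b (L(b) = -4 + (1*b + 4) = -4 + (b + 4) = -4 + (4 + b) = b)
L(f(c(-2)))⁴ = (-¼)⁴ = 1/256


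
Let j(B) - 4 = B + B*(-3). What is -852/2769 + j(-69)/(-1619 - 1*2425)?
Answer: -9011/26286 ≈ -0.34281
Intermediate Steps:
j(B) = 4 - 2*B (j(B) = 4 + (B + B*(-3)) = 4 + (B - 3*B) = 4 - 2*B)
-852/2769 + j(-69)/(-1619 - 1*2425) = -852/2769 + (4 - 2*(-69))/(-1619 - 1*2425) = -852*1/2769 + (4 + 138)/(-1619 - 2425) = -4/13 + 142/(-4044) = -4/13 + 142*(-1/4044) = -4/13 - 71/2022 = -9011/26286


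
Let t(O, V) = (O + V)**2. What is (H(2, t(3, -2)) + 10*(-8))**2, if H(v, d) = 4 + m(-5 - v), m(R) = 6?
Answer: 4900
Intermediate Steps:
H(v, d) = 10 (H(v, d) = 4 + 6 = 10)
(H(2, t(3, -2)) + 10*(-8))**2 = (10 + 10*(-8))**2 = (10 - 80)**2 = (-70)**2 = 4900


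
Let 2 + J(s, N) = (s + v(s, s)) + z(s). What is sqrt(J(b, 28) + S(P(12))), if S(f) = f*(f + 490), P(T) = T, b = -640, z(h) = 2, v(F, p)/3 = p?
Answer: 2*sqrt(866) ≈ 58.856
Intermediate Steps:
v(F, p) = 3*p
J(s, N) = 4*s (J(s, N) = -2 + ((s + 3*s) + 2) = -2 + (4*s + 2) = -2 + (2 + 4*s) = 4*s)
S(f) = f*(490 + f)
sqrt(J(b, 28) + S(P(12))) = sqrt(4*(-640) + 12*(490 + 12)) = sqrt(-2560 + 12*502) = sqrt(-2560 + 6024) = sqrt(3464) = 2*sqrt(866)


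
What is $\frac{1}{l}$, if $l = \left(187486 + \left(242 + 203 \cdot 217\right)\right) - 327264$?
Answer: $- \frac{1}{95485} \approx -1.0473 \cdot 10^{-5}$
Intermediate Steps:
$l = -95485$ ($l = \left(187486 + \left(242 + 44051\right)\right) - 327264 = \left(187486 + 44293\right) - 327264 = 231779 - 327264 = -95485$)
$\frac{1}{l} = \frac{1}{-95485} = - \frac{1}{95485}$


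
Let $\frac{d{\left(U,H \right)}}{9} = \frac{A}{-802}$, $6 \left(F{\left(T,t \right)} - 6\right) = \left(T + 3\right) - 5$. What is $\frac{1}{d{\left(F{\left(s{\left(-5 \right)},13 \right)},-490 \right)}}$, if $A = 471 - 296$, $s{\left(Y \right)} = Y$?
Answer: $- \frac{802}{1575} \approx -0.50921$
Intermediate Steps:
$A = 175$ ($A = 471 - 296 = 175$)
$F{\left(T,t \right)} = \frac{17}{3} + \frac{T}{6}$ ($F{\left(T,t \right)} = 6 + \frac{\left(T + 3\right) - 5}{6} = 6 + \frac{\left(3 + T\right) - 5}{6} = 6 + \frac{-2 + T}{6} = 6 + \left(- \frac{1}{3} + \frac{T}{6}\right) = \frac{17}{3} + \frac{T}{6}$)
$d{\left(U,H \right)} = - \frac{1575}{802}$ ($d{\left(U,H \right)} = 9 \frac{175}{-802} = 9 \cdot 175 \left(- \frac{1}{802}\right) = 9 \left(- \frac{175}{802}\right) = - \frac{1575}{802}$)
$\frac{1}{d{\left(F{\left(s{\left(-5 \right)},13 \right)},-490 \right)}} = \frac{1}{- \frac{1575}{802}} = - \frac{802}{1575}$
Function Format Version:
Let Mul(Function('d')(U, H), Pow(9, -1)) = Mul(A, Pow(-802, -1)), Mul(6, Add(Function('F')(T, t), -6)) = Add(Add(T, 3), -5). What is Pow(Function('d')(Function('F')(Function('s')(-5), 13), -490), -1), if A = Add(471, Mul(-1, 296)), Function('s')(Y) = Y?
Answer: Rational(-802, 1575) ≈ -0.50921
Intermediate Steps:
A = 175 (A = Add(471, -296) = 175)
Function('F')(T, t) = Add(Rational(17, 3), Mul(Rational(1, 6), T)) (Function('F')(T, t) = Add(6, Mul(Rational(1, 6), Add(Add(T, 3), -5))) = Add(6, Mul(Rational(1, 6), Add(Add(3, T), -5))) = Add(6, Mul(Rational(1, 6), Add(-2, T))) = Add(6, Add(Rational(-1, 3), Mul(Rational(1, 6), T))) = Add(Rational(17, 3), Mul(Rational(1, 6), T)))
Function('d')(U, H) = Rational(-1575, 802) (Function('d')(U, H) = Mul(9, Mul(175, Pow(-802, -1))) = Mul(9, Mul(175, Rational(-1, 802))) = Mul(9, Rational(-175, 802)) = Rational(-1575, 802))
Pow(Function('d')(Function('F')(Function('s')(-5), 13), -490), -1) = Pow(Rational(-1575, 802), -1) = Rational(-802, 1575)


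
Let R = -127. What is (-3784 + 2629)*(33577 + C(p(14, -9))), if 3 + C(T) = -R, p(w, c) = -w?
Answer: -38924655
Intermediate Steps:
C(T) = 124 (C(T) = -3 - 1*(-127) = -3 + 127 = 124)
(-3784 + 2629)*(33577 + C(p(14, -9))) = (-3784 + 2629)*(33577 + 124) = -1155*33701 = -38924655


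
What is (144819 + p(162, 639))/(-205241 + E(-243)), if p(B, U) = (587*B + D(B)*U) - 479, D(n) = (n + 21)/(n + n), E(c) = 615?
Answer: -2877539/2455512 ≈ -1.1719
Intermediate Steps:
D(n) = (21 + n)/(2*n) (D(n) = (21 + n)/((2*n)) = (21 + n)*(1/(2*n)) = (21 + n)/(2*n))
p(B, U) = -479 + 587*B + U*(21 + B)/(2*B) (p(B, U) = (587*B + ((21 + B)/(2*B))*U) - 479 = (587*B + U*(21 + B)/(2*B)) - 479 = -479 + 587*B + U*(21 + B)/(2*B))
(144819 + p(162, 639))/(-205241 + E(-243)) = (144819 + (162*(-479 + 587*162) + (½)*639*(21 + 162))/162)/(-205241 + 615) = (144819 + (162*(-479 + 95094) + (½)*639*183)/162)/(-204626) = (144819 + (162*94615 + 116937/2)/162)*(-1/204626) = (144819 + (15327630 + 116937/2)/162)*(-1/204626) = (144819 + (1/162)*(30772197/2))*(-1/204626) = (144819 + 1139711/12)*(-1/204626) = (2877539/12)*(-1/204626) = -2877539/2455512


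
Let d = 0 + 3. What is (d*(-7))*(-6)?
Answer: 126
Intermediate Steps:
d = 3
(d*(-7))*(-6) = (3*(-7))*(-6) = -21*(-6) = 126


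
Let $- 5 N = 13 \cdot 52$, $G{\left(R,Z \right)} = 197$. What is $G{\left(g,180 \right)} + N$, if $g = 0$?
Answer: $\frac{309}{5} \approx 61.8$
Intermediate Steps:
$N = - \frac{676}{5}$ ($N = - \frac{13 \cdot 52}{5} = \left(- \frac{1}{5}\right) 676 = - \frac{676}{5} \approx -135.2$)
$G{\left(g,180 \right)} + N = 197 - \frac{676}{5} = \frac{309}{5}$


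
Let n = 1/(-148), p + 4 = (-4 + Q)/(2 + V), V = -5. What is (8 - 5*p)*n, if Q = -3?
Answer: -49/444 ≈ -0.11036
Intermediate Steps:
p = -5/3 (p = -4 + (-4 - 3)/(2 - 5) = -4 - 7/(-3) = -4 - ⅓*(-7) = -4 + 7/3 = -5/3 ≈ -1.6667)
n = -1/148 ≈ -0.0067568
(8 - 5*p)*n = (8 - 5*(-5/3))*(-1/148) = (8 + 25/3)*(-1/148) = (49/3)*(-1/148) = -49/444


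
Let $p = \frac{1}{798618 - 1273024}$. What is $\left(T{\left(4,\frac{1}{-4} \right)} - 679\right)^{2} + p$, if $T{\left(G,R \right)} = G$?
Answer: $\frac{216151233749}{474406} \approx 4.5563 \cdot 10^{5}$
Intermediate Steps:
$p = - \frac{1}{474406}$ ($p = \frac{1}{-474406} = - \frac{1}{474406} \approx -2.1079 \cdot 10^{-6}$)
$\left(T{\left(4,\frac{1}{-4} \right)} - 679\right)^{2} + p = \left(4 - 679\right)^{2} - \frac{1}{474406} = \left(-675\right)^{2} - \frac{1}{474406} = 455625 - \frac{1}{474406} = \frac{216151233749}{474406}$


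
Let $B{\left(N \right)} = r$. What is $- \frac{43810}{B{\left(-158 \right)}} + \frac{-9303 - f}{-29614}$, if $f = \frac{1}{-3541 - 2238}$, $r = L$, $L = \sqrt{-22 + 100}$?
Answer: $\frac{26881018}{85569653} - \frac{1685 \sqrt{78}}{3} \approx -4960.2$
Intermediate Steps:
$L = \sqrt{78} \approx 8.8318$
$r = \sqrt{78} \approx 8.8318$
$B{\left(N \right)} = \sqrt{78}$
$f = - \frac{1}{5779}$ ($f = \frac{1}{-5779} = - \frac{1}{5779} \approx -0.00017304$)
$- \frac{43810}{B{\left(-158 \right)}} + \frac{-9303 - f}{-29614} = - \frac{43810}{\sqrt{78}} + \frac{-9303 - - \frac{1}{5779}}{-29614} = - 43810 \frac{\sqrt{78}}{78} + \left(-9303 + \frac{1}{5779}\right) \left(- \frac{1}{29614}\right) = - \frac{1685 \sqrt{78}}{3} - - \frac{26881018}{85569653} = - \frac{1685 \sqrt{78}}{3} + \frac{26881018}{85569653} = \frac{26881018}{85569653} - \frac{1685 \sqrt{78}}{3}$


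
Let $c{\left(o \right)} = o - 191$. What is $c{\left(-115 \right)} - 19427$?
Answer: $-19733$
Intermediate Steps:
$c{\left(o \right)} = -191 + o$
$c{\left(-115 \right)} - 19427 = \left(-191 - 115\right) - 19427 = -306 - 19427 = -19733$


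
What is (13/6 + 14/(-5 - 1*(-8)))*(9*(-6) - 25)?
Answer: -3239/6 ≈ -539.83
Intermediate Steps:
(13/6 + 14/(-5 - 1*(-8)))*(9*(-6) - 25) = (13*(⅙) + 14/(-5 + 8))*(-54 - 25) = (13/6 + 14/3)*(-79) = (41/6)*(-79) = -3239/6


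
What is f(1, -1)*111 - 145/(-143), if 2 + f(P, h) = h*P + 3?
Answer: 145/143 ≈ 1.0140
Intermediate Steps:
f(P, h) = 1 + P*h (f(P, h) = -2 + (h*P + 3) = -2 + (P*h + 3) = -2 + (3 + P*h) = 1 + P*h)
f(1, -1)*111 - 145/(-143) = (1 + 1*(-1))*111 - 145/(-143) = (1 - 1)*111 - 145*(-1/143) = 0*111 + 145/143 = 0 + 145/143 = 145/143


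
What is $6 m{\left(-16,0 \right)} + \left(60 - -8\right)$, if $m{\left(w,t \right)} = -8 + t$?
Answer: $20$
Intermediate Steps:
$6 m{\left(-16,0 \right)} + \left(60 - -8\right) = 6 \left(-8 + 0\right) + \left(60 - -8\right) = 6 \left(-8\right) + \left(60 + 8\right) = -48 + 68 = 20$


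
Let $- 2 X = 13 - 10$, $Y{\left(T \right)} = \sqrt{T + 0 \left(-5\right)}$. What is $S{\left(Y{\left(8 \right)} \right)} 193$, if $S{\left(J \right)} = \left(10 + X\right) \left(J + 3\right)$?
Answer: $\frac{9843}{2} + 3281 \sqrt{2} \approx 9561.5$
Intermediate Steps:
$Y{\left(T \right)} = \sqrt{T}$ ($Y{\left(T \right)} = \sqrt{T + 0} = \sqrt{T}$)
$X = - \frac{3}{2}$ ($X = - \frac{13 - 10}{2} = \left(- \frac{1}{2}\right) 3 = - \frac{3}{2} \approx -1.5$)
$S{\left(J \right)} = \frac{51}{2} + \frac{17 J}{2}$ ($S{\left(J \right)} = \left(10 - \frac{3}{2}\right) \left(J + 3\right) = \frac{17 \left(3 + J\right)}{2} = \frac{51}{2} + \frac{17 J}{2}$)
$S{\left(Y{\left(8 \right)} \right)} 193 = \left(\frac{51}{2} + \frac{17 \sqrt{8}}{2}\right) 193 = \left(\frac{51}{2} + \frac{17 \cdot 2 \sqrt{2}}{2}\right) 193 = \left(\frac{51}{2} + 17 \sqrt{2}\right) 193 = \frac{9843}{2} + 3281 \sqrt{2}$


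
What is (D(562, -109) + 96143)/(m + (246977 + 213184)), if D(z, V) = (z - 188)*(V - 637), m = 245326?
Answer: -182861/705487 ≈ -0.25920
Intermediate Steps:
D(z, V) = (-637 + V)*(-188 + z) (D(z, V) = (-188 + z)*(-637 + V) = (-637 + V)*(-188 + z))
(D(562, -109) + 96143)/(m + (246977 + 213184)) = ((119756 - 637*562 - 188*(-109) - 109*562) + 96143)/(245326 + (246977 + 213184)) = ((119756 - 357994 + 20492 - 61258) + 96143)/(245326 + 460161) = (-279004 + 96143)/705487 = -182861*1/705487 = -182861/705487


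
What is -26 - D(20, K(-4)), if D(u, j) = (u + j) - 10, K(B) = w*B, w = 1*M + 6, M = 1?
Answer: -8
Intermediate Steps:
w = 7 (w = 1*1 + 6 = 1 + 6 = 7)
K(B) = 7*B
D(u, j) = -10 + j + u (D(u, j) = (j + u) - 10 = -10 + j + u)
-26 - D(20, K(-4)) = -26 - (-10 + 7*(-4) + 20) = -26 - (-10 - 28 + 20) = -26 - 1*(-18) = -26 + 18 = -8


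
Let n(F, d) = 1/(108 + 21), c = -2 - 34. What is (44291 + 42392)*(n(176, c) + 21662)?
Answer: 242226888517/129 ≈ 1.8777e+9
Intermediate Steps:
c = -36
n(F, d) = 1/129
(44291 + 42392)*(n(176, c) + 21662) = (44291 + 42392)*(1/129 + 21662) = 86683*(2794399/129) = 242226888517/129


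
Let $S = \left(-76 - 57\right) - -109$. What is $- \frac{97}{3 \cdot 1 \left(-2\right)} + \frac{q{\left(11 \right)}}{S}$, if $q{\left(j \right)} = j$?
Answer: $\frac{377}{24} \approx 15.708$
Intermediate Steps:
$S = -24$ ($S = -133 + 109 = -24$)
$- \frac{97}{3 \cdot 1 \left(-2\right)} + \frac{q{\left(11 \right)}}{S} = - \frac{97}{3 \cdot 1 \left(-2\right)} + \frac{11}{-24} = - \frac{97}{3 \left(-2\right)} + 11 \left(- \frac{1}{24}\right) = - \frac{97}{-6} - \frac{11}{24} = \left(-97\right) \left(- \frac{1}{6}\right) - \frac{11}{24} = \frac{97}{6} - \frac{11}{24} = \frac{377}{24}$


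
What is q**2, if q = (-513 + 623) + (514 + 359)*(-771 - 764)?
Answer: 1795452603025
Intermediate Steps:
q = -1339945 (q = 110 + 873*(-1535) = 110 - 1340055 = -1339945)
q**2 = (-1339945)**2 = 1795452603025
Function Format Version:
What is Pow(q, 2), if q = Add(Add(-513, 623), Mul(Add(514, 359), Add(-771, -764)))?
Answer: 1795452603025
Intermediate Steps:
q = -1339945 (q = Add(110, Mul(873, -1535)) = Add(110, -1340055) = -1339945)
Pow(q, 2) = Pow(-1339945, 2) = 1795452603025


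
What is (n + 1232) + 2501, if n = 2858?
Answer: 6591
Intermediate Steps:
(n + 1232) + 2501 = (2858 + 1232) + 2501 = 4090 + 2501 = 6591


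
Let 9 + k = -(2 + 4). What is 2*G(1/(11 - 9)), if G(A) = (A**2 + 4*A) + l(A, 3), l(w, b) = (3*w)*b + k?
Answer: -33/2 ≈ -16.500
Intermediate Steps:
k = -15 (k = -9 - (2 + 4) = -9 - 1*6 = -9 - 6 = -15)
l(w, b) = -15 + 3*b*w (l(w, b) = (3*w)*b - 15 = 3*b*w - 15 = -15 + 3*b*w)
G(A) = -15 + A**2 + 13*A (G(A) = (A**2 + 4*A) + (-15 + 3*3*A) = (A**2 + 4*A) + (-15 + 9*A) = -15 + A**2 + 13*A)
2*G(1/(11 - 9)) = 2*(-15 + (1/(11 - 9))**2 + 13/(11 - 9)) = 2*(-15 + (1/2)**2 + 13/2) = 2*(-15 + (1/2)**2 + 13*(1/2)) = 2*(-15 + 1/4 + 13/2) = 2*(-33/4) = -33/2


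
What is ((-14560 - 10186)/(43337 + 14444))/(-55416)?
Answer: 12373/1600995948 ≈ 7.7283e-6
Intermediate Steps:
((-14560 - 10186)/(43337 + 14444))/(-55416) = -24746/57781*(-1/55416) = 12373/1600995948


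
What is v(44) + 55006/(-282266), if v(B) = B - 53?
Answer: -1297700/141133 ≈ -9.1949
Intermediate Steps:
v(B) = -53 + B
v(44) + 55006/(-282266) = (-53 + 44) + 55006/(-282266) = -9 + 55006*(-1/282266) = -9 - 27503/141133 = -1297700/141133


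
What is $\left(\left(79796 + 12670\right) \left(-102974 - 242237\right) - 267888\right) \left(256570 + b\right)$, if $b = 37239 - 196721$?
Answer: $-3099102185000832$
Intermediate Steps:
$b = -159482$ ($b = 37239 - 196721 = -159482$)
$\left(\left(79796 + 12670\right) \left(-102974 - 242237\right) - 267888\right) \left(256570 + b\right) = \left(\left(79796 + 12670\right) \left(-102974 - 242237\right) - 267888\right) \left(256570 - 159482\right) = \left(92466 \left(-345211\right) - 267888\right) 97088 = \left(-31920280326 - 267888\right) 97088 = \left(-31920548214\right) 97088 = -3099102185000832$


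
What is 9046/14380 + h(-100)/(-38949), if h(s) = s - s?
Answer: 4523/7190 ≈ 0.62907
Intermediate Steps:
h(s) = 0
9046/14380 + h(-100)/(-38949) = 9046/14380 + 0/(-38949) = 9046*(1/14380) + 0*(-1/38949) = 4523/7190 + 0 = 4523/7190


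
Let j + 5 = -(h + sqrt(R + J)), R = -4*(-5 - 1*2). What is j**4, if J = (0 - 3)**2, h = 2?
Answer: (7 + sqrt(37))**4 ≈ 29295.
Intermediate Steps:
R = 28 (R = -4*(-5 - 2) = -4*(-7) = 28)
J = 9 (J = (-3)**2 = 9)
j = -7 - sqrt(37) (j = -5 - (2 + sqrt(28 + 9)) = -5 - (2 + sqrt(37)) = -5 + (-2 - sqrt(37)) = -7 - sqrt(37) ≈ -13.083)
j**4 = (-7 - sqrt(37))**4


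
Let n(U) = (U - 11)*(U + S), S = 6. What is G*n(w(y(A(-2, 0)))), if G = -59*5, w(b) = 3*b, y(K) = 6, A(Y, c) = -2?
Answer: -49560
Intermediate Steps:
n(U) = (-11 + U)*(6 + U) (n(U) = (U - 11)*(U + 6) = (-11 + U)*(6 + U))
G = -295
G*n(w(y(A(-2, 0)))) = -295*(-66 + (3*6)**2 - 15*6) = -295*(-66 + 18**2 - 5*18) = -295*(-66 + 324 - 90) = -295*168 = -49560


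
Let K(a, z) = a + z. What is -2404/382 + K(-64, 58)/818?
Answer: -492191/78119 ≈ -6.3005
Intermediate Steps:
-2404/382 + K(-64, 58)/818 = -2404/382 + (-64 + 58)/818 = -2404*1/382 - 6*1/818 = -1202/191 - 3/409 = -492191/78119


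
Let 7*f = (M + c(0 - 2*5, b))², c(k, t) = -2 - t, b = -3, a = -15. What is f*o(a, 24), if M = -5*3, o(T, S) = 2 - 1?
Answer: 28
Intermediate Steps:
o(T, S) = 1
M = -15
f = 28 (f = (-15 + (-2 - 1*(-3)))²/7 = (-15 + (-2 + 3))²/7 = (-15 + 1)²/7 = (⅐)*(-14)² = (⅐)*196 = 28)
f*o(a, 24) = 28*1 = 28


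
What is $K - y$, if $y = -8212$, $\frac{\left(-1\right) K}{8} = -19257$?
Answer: $162268$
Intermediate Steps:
$K = 154056$ ($K = \left(-8\right) \left(-19257\right) = 154056$)
$K - y = 154056 - -8212 = 154056 + 8212 = 162268$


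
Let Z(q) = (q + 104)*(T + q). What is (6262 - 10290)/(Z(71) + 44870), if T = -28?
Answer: -4028/52395 ≈ -0.076878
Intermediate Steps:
Z(q) = (-28 + q)*(104 + q) (Z(q) = (q + 104)*(-28 + q) = (104 + q)*(-28 + q) = (-28 + q)*(104 + q))
(6262 - 10290)/(Z(71) + 44870) = (6262 - 10290)/((-2912 + 71**2 + 76*71) + 44870) = -4028/((-2912 + 5041 + 5396) + 44870) = -4028/(7525 + 44870) = -4028/52395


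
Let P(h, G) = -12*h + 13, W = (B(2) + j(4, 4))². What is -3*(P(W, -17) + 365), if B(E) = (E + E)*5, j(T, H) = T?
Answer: 19602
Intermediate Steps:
B(E) = 10*E (B(E) = (2*E)*5 = 10*E)
W = 576 (W = (10*2 + 4)² = (20 + 4)² = 24² = 576)
P(h, G) = 13 - 12*h
-3*(P(W, -17) + 365) = -3*((13 - 12*576) + 365) = -3*((13 - 6912) + 365) = -3*(-6899 + 365) = -3*(-6534) = 19602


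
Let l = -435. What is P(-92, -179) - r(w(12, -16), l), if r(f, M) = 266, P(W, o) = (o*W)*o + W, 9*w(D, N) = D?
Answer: -2948130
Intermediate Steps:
w(D, N) = D/9
P(W, o) = W + W*o² (P(W, o) = (W*o)*o + W = W*o² + W = W + W*o²)
P(-92, -179) - r(w(12, -16), l) = -92*(1 + (-179)²) - 1*266 = -92*(1 + 32041) - 266 = -92*32042 - 266 = -2947864 - 266 = -2948130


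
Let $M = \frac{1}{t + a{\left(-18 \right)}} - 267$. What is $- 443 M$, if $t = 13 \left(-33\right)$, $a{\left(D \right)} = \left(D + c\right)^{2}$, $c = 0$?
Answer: $\frac{12419948}{105} \approx 1.1829 \cdot 10^{5}$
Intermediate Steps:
$a{\left(D \right)} = D^{2}$ ($a{\left(D \right)} = \left(D + 0\right)^{2} = D^{2}$)
$t = -429$
$M = - \frac{28036}{105}$ ($M = \frac{1}{-429 + \left(-18\right)^{2}} - 267 = \frac{1}{-429 + 324} - 267 = \frac{1}{-105} - 267 = - \frac{1}{105} - 267 = - \frac{28036}{105} \approx -267.01$)
$- 443 M = \left(-443\right) \left(- \frac{28036}{105}\right) = \frac{12419948}{105}$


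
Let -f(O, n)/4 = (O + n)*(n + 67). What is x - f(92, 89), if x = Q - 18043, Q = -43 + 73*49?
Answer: 98435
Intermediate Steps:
f(O, n) = -4*(67 + n)*(O + n) (f(O, n) = -4*(O + n)*(n + 67) = -4*(O + n)*(67 + n) = -4*(67 + n)*(O + n))
Q = 3534 (Q = -43 + 3577 = 3534)
x = -14509 (x = 3534 - 18043 = -14509)
x - f(92, 89) = -14509 - (-268*92 - 268*89 - 4*89**2 - 4*92*89) = -14509 - (-24656 - 23852 - 4*7921 - 32752) = -14509 - (-24656 - 23852 - 31684 - 32752) = -14509 - 1*(-112944) = -14509 + 112944 = 98435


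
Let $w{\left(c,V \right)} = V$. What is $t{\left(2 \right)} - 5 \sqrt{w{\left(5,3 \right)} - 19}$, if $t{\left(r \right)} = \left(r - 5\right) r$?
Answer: $-6 - 20 i \approx -6.0 - 20.0 i$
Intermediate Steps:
$t{\left(r \right)} = r \left(-5 + r\right)$ ($t{\left(r \right)} = \left(-5 + r\right) r = r \left(-5 + r\right)$)
$t{\left(2 \right)} - 5 \sqrt{w{\left(5,3 \right)} - 19} = 2 \left(-5 + 2\right) - 5 \sqrt{3 - 19} = 2 \left(-3\right) - 5 \sqrt{-16} = -6 - 5 \cdot 4 i = -6 - 20 i$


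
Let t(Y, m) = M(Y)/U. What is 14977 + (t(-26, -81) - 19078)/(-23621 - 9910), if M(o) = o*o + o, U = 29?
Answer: 4854724145/324133 ≈ 14978.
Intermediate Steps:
M(o) = o + o² (M(o) = o² + o = o + o²)
t(Y, m) = Y*(1 + Y)/29 (t(Y, m) = (Y*(1 + Y))/29 = (Y*(1 + Y))*(1/29) = Y*(1 + Y)/29)
14977 + (t(-26, -81) - 19078)/(-23621 - 9910) = 14977 + ((1/29)*(-26)*(1 - 26) - 19078)/(-23621 - 9910) = 14977 + ((1/29)*(-26)*(-25) - 19078)/(-33531) = 14977 + (650/29 - 19078)*(-1/33531) = 14977 - 552612/29*(-1/33531) = 14977 + 184204/324133 = 4854724145/324133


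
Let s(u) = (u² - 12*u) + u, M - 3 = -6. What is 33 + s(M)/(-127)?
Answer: 4149/127 ≈ 32.669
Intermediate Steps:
M = -3 (M = 3 - 6 = -3)
s(u) = u² - 11*u
33 + s(M)/(-127) = 33 + (-3*(-11 - 3))/(-127) = 33 - (-3)*(-14)/127 = 33 - 1/127*42 = 33 - 42/127 = 4149/127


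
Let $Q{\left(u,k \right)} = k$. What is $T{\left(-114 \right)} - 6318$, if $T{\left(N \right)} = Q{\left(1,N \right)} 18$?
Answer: $-8370$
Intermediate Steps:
$T{\left(N \right)} = 18 N$ ($T{\left(N \right)} = N 18 = 18 N$)
$T{\left(-114 \right)} - 6318 = 18 \left(-114\right) - 6318 = -2052 - 6318 = -8370$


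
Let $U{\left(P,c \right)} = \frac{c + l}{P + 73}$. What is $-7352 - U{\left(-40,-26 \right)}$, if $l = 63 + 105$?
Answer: $- \frac{242758}{33} \approx -7356.3$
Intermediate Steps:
$l = 168$
$U{\left(P,c \right)} = \frac{168 + c}{73 + P}$ ($U{\left(P,c \right)} = \frac{c + 168}{P + 73} = \frac{168 + c}{73 + P}$)
$-7352 - U{\left(-40,-26 \right)} = -7352 - \frac{168 - 26}{73 - 40} = -7352 - \frac{1}{33} \cdot 142 = -7352 - \frac{142}{33} = - \frac{242758}{33}$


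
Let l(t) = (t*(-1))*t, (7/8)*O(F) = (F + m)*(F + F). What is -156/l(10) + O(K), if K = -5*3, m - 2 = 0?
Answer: 78273/175 ≈ 447.27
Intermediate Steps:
m = 2 (m = 2 + 0 = 2)
K = -15
O(F) = 16*F*(2 + F)/7 (O(F) = 8*((F + 2)*(F + F))/7 = 8*((2 + F)*(2*F))/7 = 8*(2*F*(2 + F))/7 = 16*F*(2 + F)/7)
l(t) = -t² (l(t) = (-t)*t = -t²)
-156/l(10) + O(K) = -156/((-1*10²)) + (16/7)*(-15)*(2 - 15) = -156/((-1*100)) + (16/7)*(-15)*(-13) = -156/(-100) + 3120/7 = -156*(-1/100) + 3120/7 = 39/25 + 3120/7 = 78273/175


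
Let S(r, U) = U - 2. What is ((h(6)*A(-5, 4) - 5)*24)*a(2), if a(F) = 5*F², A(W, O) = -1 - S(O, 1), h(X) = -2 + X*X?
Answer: -2400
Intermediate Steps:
h(X) = -2 + X²
S(r, U) = -2 + U
A(W, O) = 0 (A(W, O) = -1 - (-2 + 1) = -1 - 1*(-1) = -1 + 1 = 0)
((h(6)*A(-5, 4) - 5)*24)*a(2) = (((-2 + 6²)*0 - 5)*24)*(5*2²) = (((-2 + 36)*0 - 5)*24)*(5*4) = ((34*0 - 5)*24)*20 = ((0 - 5)*24)*20 = -5*24*20 = -120*20 = -2400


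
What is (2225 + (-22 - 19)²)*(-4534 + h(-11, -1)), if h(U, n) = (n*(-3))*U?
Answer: -17838702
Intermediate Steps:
h(U, n) = -3*U*n (h(U, n) = (-3*n)*U = -3*U*n)
(2225 + (-22 - 19)²)*(-4534 + h(-11, -1)) = (2225 + (-22 - 19)²)*(-4534 - 3*(-11)*(-1)) = (2225 + (-41)²)*(-4534 - 33) = (2225 + 1681)*(-4567) = 3906*(-4567) = -17838702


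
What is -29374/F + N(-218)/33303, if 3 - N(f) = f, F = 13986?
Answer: -9560308/4566429 ≈ -2.0936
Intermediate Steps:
N(f) = 3 - f
-29374/F + N(-218)/33303 = -29374/13986 + (3 - 1*(-218))/33303 = -29374*1/13986 + (3 + 218)*(1/33303) = -14687/6993 + 221*(1/33303) = -14687/6993 + 13/1959 = -9560308/4566429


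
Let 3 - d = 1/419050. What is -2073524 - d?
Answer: -868911489349/419050 ≈ -2.0735e+6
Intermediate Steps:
d = 1257149/419050 (d = 3 - 1/419050 = 1257149/419050 ≈ 3.0000)
-2073524 - d = -2073524 - 1*1257149/419050 = -2073524 - 1257149/419050 = -868911489349/419050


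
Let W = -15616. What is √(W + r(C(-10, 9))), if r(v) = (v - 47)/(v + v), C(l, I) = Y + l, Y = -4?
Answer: I*√3060309/14 ≈ 124.96*I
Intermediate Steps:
C(l, I) = -4 + l
r(v) = (-47 + v)/(2*v) (r(v) = (-47 + v)/((2*v)) = (-47 + v)*(1/(2*v)) = (-47 + v)/(2*v))
√(W + r(C(-10, 9))) = √(-15616 + (-47 + (-4 - 10))/(2*(-4 - 10))) = √(-15616 + (½)*(-47 - 14)/(-14)) = √(-15616 + (½)*(-1/14)*(-61)) = √(-15616 + 61/28) = √(-437187/28) = I*√3060309/14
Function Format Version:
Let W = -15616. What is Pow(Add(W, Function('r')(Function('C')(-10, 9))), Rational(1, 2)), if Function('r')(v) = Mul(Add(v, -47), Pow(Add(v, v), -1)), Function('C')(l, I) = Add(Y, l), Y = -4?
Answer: Mul(Rational(1, 14), I, Pow(3060309, Rational(1, 2))) ≈ Mul(124.96, I)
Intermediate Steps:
Function('C')(l, I) = Add(-4, l)
Function('r')(v) = Mul(Rational(1, 2), Pow(v, -1), Add(-47, v)) (Function('r')(v) = Mul(Add(-47, v), Pow(Mul(2, v), -1)) = Mul(Add(-47, v), Mul(Rational(1, 2), Pow(v, -1))) = Mul(Rational(1, 2), Pow(v, -1), Add(-47, v)))
Pow(Add(W, Function('r')(Function('C')(-10, 9))), Rational(1, 2)) = Pow(Add(-15616, Mul(Rational(1, 2), Pow(Add(-4, -10), -1), Add(-47, Add(-4, -10)))), Rational(1, 2)) = Pow(Add(-15616, Mul(Rational(1, 2), Pow(-14, -1), Add(-47, -14))), Rational(1, 2)) = Pow(Add(-15616, Mul(Rational(1, 2), Rational(-1, 14), -61)), Rational(1, 2)) = Pow(Add(-15616, Rational(61, 28)), Rational(1, 2)) = Pow(Rational(-437187, 28), Rational(1, 2)) = Mul(Rational(1, 14), I, Pow(3060309, Rational(1, 2)))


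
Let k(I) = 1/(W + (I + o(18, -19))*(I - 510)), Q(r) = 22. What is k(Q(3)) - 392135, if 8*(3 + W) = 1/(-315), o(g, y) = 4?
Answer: -12540995312855/31981321 ≈ -3.9214e+5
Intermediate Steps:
W = -7561/2520 (W = -3 + (⅛)/(-315) = -3 + (⅛)*(-1/315) = -3 - 1/2520 = -7561/2520 ≈ -3.0004)
k(I) = 1/(-7561/2520 + (-510 + I)*(4 + I)) (k(I) = 1/(-7561/2520 + (I + 4)*(I - 510)) = 1/(-7561/2520 + (4 + I)*(-510 + I)) = 1/(-7561/2520 + (-510 + I)*(4 + I)))
k(Q(3)) - 392135 = 2520/(-5148361 - 1275120*22 + 2520*22²) - 392135 = 2520/(-5148361 - 28052640 + 2520*484) - 392135 = 2520/(-5148361 - 28052640 + 1219680) - 392135 = 2520/(-31981321) - 392135 = 2520*(-1/31981321) - 392135 = -2520/31981321 - 392135 = -12540995312855/31981321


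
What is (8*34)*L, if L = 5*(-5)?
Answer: -6800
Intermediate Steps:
L = -25
(8*34)*L = (8*34)*(-25) = 272*(-25) = -6800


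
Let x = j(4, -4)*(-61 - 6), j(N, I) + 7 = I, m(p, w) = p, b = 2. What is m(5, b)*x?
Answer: 3685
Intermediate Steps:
j(N, I) = -7 + I
x = 737 (x = (-7 - 4)*(-61 - 6) = -11*(-67) = 737)
m(5, b)*x = 5*737 = 3685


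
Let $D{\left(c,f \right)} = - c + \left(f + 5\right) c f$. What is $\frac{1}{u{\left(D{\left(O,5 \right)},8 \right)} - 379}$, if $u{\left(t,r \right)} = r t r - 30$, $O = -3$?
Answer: $- \frac{1}{9817} \approx -0.00010186$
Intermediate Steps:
$D{\left(c,f \right)} = - c + c f \left(5 + f\right)$ ($D{\left(c,f \right)} = - c + \left(5 + f\right) c f = - c + c \left(5 + f\right) f = - c + c f \left(5 + f\right)$)
$u{\left(t,r \right)} = -30 + t r^{2}$ ($u{\left(t,r \right)} = t r^{2} - 30 = -30 + t r^{2}$)
$\frac{1}{u{\left(D{\left(O,5 \right)},8 \right)} - 379} = \frac{1}{\left(-30 + - 3 \left(-1 + 5^{2} + 5 \cdot 5\right) 8^{2}\right) - 379} = \frac{1}{\left(-30 + - 3 \left(-1 + 25 + 25\right) 64\right) - 379} = \frac{1}{\left(-30 + \left(-3\right) 49 \cdot 64\right) - 379} = \frac{1}{\left(-30 - 9408\right) - 379} = \frac{1}{-9438 - 379} = \frac{1}{-9817} = - \frac{1}{9817}$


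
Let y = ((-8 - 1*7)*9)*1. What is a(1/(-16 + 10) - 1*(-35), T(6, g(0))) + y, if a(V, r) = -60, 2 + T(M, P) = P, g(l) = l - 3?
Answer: -195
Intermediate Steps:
g(l) = -3 + l
T(M, P) = -2 + P
y = -135 (y = ((-8 - 7)*9)*1 = -15*9*1 = -135*1 = -135)
a(1/(-16 + 10) - 1*(-35), T(6, g(0))) + y = -60 - 135 = -195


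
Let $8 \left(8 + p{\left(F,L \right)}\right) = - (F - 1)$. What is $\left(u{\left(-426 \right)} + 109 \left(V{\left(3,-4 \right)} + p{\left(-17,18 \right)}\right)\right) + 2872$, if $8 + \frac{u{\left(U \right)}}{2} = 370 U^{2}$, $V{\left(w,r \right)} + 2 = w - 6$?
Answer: $\frac{537175697}{4} \approx 1.3429 \cdot 10^{8}$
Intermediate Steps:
$p{\left(F,L \right)} = - \frac{63}{8} - \frac{F}{8}$ ($p{\left(F,L \right)} = -8 + \frac{\left(-1\right) \left(F - 1\right)}{8} = -8 + \frac{\left(-1\right) \left(-1 + F\right)}{8} = -8 + \frac{1 - F}{8} = -8 - \left(- \frac{1}{8} + \frac{F}{8}\right) = - \frac{63}{8} - \frac{F}{8}$)
$V{\left(w,r \right)} = -8 + w$ ($V{\left(w,r \right)} = -2 + \left(w - 6\right) = -2 + \left(-6 + w\right) = -8 + w$)
$u{\left(U \right)} = -16 + 740 U^{2}$ ($u{\left(U \right)} = -16 + 2 \cdot 370 U^{2} = -16 + 740 U^{2}$)
$\left(u{\left(-426 \right)} + 109 \left(V{\left(3,-4 \right)} + p{\left(-17,18 \right)}\right)\right) + 2872 = \left(\left(-16 + 740 \left(-426\right)^{2}\right) + 109 \left(\left(-8 + 3\right) - \frac{23}{4}\right)\right) + 2872 = \left(\left(-16 + 740 \cdot 181476\right) + 109 \left(-5 + \left(- \frac{63}{8} + \frac{17}{8}\right)\right)\right) + 2872 = \left(\left(-16 + 134292240\right) + 109 \left(-5 - \frac{23}{4}\right)\right) + 2872 = \left(134292224 + 109 \left(- \frac{43}{4}\right)\right) + 2872 = \left(134292224 - \frac{4687}{4}\right) + 2872 = \frac{537164209}{4} + 2872 = \frac{537175697}{4}$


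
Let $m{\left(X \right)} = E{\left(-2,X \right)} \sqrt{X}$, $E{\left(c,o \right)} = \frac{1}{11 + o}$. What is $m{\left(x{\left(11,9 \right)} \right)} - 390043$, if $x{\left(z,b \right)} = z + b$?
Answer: $-390043 + \frac{2 \sqrt{5}}{31} \approx -3.9004 \cdot 10^{5}$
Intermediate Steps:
$x{\left(z,b \right)} = b + z$
$m{\left(X \right)} = \frac{\sqrt{X}}{11 + X}$
$m{\left(x{\left(11,9 \right)} \right)} - 390043 = \frac{\sqrt{9 + 11}}{11 + \left(9 + 11\right)} - 390043 = \frac{\sqrt{20}}{11 + 20} - 390043 = \frac{2 \sqrt{5}}{31} - 390043 = -390043 + \frac{2 \sqrt{5}}{31}$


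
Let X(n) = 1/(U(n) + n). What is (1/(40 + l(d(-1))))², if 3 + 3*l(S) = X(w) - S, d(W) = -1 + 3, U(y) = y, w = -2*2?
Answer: 576/844561 ≈ 0.00068201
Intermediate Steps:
w = -4
X(n) = 1/(2*n) (X(n) = 1/(n + n) = 1/(2*n))
d(W) = 2
l(S) = -25/24 - S/3 (l(S) = -1 + ((½)/(-4) - S)/3 = -1 + ((½)*(-¼) - S)/3 = -1 + (-⅛ - S)/3 = -1 + (-1/24 - S/3) = -25/24 - S/3)
(1/(40 + l(d(-1))))² = (1/(40 + (-25/24 - ⅓*2)))² = (1/(40 + (-25/24 - ⅔)))² = (1/(40 - 41/24))² = (1/(919/24))² = (24/919)² = 576/844561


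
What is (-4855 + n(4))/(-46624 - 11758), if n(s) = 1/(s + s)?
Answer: 38839/467056 ≈ 0.083157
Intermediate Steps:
n(s) = 1/(2*s)
(-4855 + n(4))/(-46624 - 11758) = (-4855 + (½)/4)/(-46624 - 11758) = (-4855 + (½)*(¼))/(-58382) = (-4855 + ⅛)*(-1/58382) = -38839/8*(-1/58382) = 38839/467056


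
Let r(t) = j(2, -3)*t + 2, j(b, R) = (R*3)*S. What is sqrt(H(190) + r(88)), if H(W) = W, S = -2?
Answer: 4*sqrt(111) ≈ 42.143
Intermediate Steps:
j(b, R) = -6*R (j(b, R) = (R*3)*(-2) = (3*R)*(-2) = -6*R)
r(t) = 2 + 18*t (r(t) = (-6*(-3))*t + 2 = 18*t + 2 = 2 + 18*t)
sqrt(H(190) + r(88)) = sqrt(190 + (2 + 18*88)) = sqrt(190 + (2 + 1584)) = sqrt(190 + 1586) = sqrt(1776) = 4*sqrt(111)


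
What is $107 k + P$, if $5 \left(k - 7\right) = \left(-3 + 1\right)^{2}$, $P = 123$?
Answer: $\frac{4788}{5} \approx 957.6$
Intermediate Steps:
$k = \frac{39}{5}$ ($k = 7 + \frac{\left(-3 + 1\right)^{2}}{5} = 7 + \frac{\left(-2\right)^{2}}{5} = 7 + \frac{1}{5} \cdot 4 = 7 + \frac{4}{5} = \frac{39}{5} \approx 7.8$)
$107 k + P = 107 \cdot \frac{39}{5} + 123 = \frac{4173}{5} + 123 = \frac{4788}{5}$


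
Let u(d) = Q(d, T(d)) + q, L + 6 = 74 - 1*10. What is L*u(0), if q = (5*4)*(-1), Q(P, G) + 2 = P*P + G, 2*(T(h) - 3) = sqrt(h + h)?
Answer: -1102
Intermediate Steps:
T(h) = 3 + sqrt(2)*sqrt(h)/2 (T(h) = 3 + sqrt(h + h)/2 = 3 + sqrt(2*h)/2 = 3 + (sqrt(2)*sqrt(h))/2 = 3 + sqrt(2)*sqrt(h)/2)
L = 58 (L = -6 + (74 - 1*10) = -6 + (74 - 10) = -6 + 64 = 58)
Q(P, G) = -2 + G + P**2 (Q(P, G) = -2 + (P*P + G) = -2 + (P**2 + G) = -2 + (G + P**2) = -2 + G + P**2)
q = -20 (q = 20*(-1) = -20)
u(d) = -19 + d**2 + sqrt(2)*sqrt(d)/2 (u(d) = (-2 + (3 + sqrt(2)*sqrt(d)/2) + d**2) - 20 = (1 + d**2 + sqrt(2)*sqrt(d)/2) - 20 = -19 + d**2 + sqrt(2)*sqrt(d)/2)
L*u(0) = 58*(-19 + 0**2 + sqrt(2)*sqrt(0)/2) = 58*(-19 + 0 + (1/2)*sqrt(2)*0) = 58*(-19 + 0 + 0) = 58*(-19) = -1102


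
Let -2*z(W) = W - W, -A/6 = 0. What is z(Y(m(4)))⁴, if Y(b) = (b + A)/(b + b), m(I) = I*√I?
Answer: 0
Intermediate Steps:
A = 0 (A = -6*0 = 0)
m(I) = I^(3/2)
Y(b) = ½ (Y(b) = (b + 0)/(b + b) = b/((2*b)) = b*(1/(2*b)) = ½)
z(W) = 0 (z(W) = -(W - W)/2 = -½*0 = 0)
z(Y(m(4)))⁴ = 0⁴ = 0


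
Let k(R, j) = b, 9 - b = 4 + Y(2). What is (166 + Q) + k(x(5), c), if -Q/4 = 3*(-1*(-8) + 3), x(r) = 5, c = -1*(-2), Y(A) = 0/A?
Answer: 39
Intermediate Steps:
Y(A) = 0
c = 2
b = 5 (b = 9 - (4 + 0) = 9 - 1*4 = 9 - 4 = 5)
Q = -132 (Q = -12*(-1*(-8) + 3) = -12*(8 + 3) = -12*11 = -4*33 = -132)
k(R, j) = 5
(166 + Q) + k(x(5), c) = (166 - 132) + 5 = 34 + 5 = 39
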